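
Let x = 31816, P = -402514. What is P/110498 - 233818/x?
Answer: -9660701697/878901092 ≈ -10.992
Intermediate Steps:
P/110498 - 233818/x = -402514/110498 - 233818/31816 = -402514*1/110498 - 233818*1/31816 = -201257/55249 - 116909/15908 = -9660701697/878901092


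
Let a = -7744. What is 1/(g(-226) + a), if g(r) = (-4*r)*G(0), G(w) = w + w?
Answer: -1/7744 ≈ -0.00012913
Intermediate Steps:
G(w) = 2*w
g(r) = 0 (g(r) = (-4*r)*(2*0) = -4*r*0 = 0)
1/(g(-226) + a) = 1/(0 - 7744) = 1/(-7744) = -1/7744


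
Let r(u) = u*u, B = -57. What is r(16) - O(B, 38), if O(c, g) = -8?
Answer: 264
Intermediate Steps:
r(u) = u**2
r(16) - O(B, 38) = 16**2 - 1*(-8) = 256 + 8 = 264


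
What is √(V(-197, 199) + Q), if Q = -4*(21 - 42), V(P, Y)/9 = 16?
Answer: 2*√57 ≈ 15.100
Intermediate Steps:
V(P, Y) = 144 (V(P, Y) = 9*16 = 144)
Q = 84 (Q = -4*(-21) = 84)
√(V(-197, 199) + Q) = √(144 + 84) = √228 = 2*√57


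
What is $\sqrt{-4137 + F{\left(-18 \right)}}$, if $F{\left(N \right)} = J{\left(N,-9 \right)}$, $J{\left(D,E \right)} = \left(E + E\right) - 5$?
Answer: $8 i \sqrt{65} \approx 64.498 i$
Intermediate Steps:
$J{\left(D,E \right)} = -5 + 2 E$ ($J{\left(D,E \right)} = 2 E - 5 = -5 + 2 E$)
$F{\left(N \right)} = -23$ ($F{\left(N \right)} = -5 + 2 \left(-9\right) = -5 - 18 = -23$)
$\sqrt{-4137 + F{\left(-18 \right)}} = \sqrt{-4137 - 23} = \sqrt{-4160} = 8 i \sqrt{65}$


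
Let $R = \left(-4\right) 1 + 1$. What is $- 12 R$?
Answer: $36$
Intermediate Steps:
$R = -3$ ($R = -4 + 1 = -3$)
$- 12 R = \left(-12\right) \left(-3\right) = 36$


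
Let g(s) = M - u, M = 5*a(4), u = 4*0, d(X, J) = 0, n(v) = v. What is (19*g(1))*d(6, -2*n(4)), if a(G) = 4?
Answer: 0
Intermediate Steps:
u = 0
M = 20 (M = 5*4 = 20)
g(s) = 20 (g(s) = 20 - 1*0 = 20 + 0 = 20)
(19*g(1))*d(6, -2*n(4)) = (19*20)*0 = 380*0 = 0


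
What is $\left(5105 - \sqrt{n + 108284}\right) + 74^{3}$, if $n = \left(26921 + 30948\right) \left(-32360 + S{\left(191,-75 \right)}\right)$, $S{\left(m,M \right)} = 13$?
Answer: $410329 - i \sqrt{1871780259} \approx 4.1033 \cdot 10^{5} - 43264.0 i$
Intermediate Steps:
$n = -1871888543$ ($n = \left(26921 + 30948\right) \left(-32360 + 13\right) = 57869 \left(-32347\right) = -1871888543$)
$\left(5105 - \sqrt{n + 108284}\right) + 74^{3} = \left(5105 - \sqrt{-1871888543 + 108284}\right) + 74^{3} = \left(5105 - \sqrt{-1871780259}\right) + 405224 = \left(5105 - i \sqrt{1871780259}\right) + 405224 = 410329 - i \sqrt{1871780259}$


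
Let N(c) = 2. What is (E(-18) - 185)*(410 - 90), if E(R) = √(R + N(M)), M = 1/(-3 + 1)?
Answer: -59200 + 1280*I ≈ -59200.0 + 1280.0*I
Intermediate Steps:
M = -½ (M = 1/(-2) = -½ ≈ -0.50000)
E(R) = √(2 + R) (E(R) = √(R + 2) = √(2 + R))
(E(-18) - 185)*(410 - 90) = (√(2 - 18) - 185)*(410 - 90) = (√(-16) - 185)*320 = (4*I - 185)*320 = (-185 + 4*I)*320 = -59200 + 1280*I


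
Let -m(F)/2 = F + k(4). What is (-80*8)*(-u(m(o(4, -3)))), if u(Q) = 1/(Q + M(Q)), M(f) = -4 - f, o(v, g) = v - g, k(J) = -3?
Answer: -160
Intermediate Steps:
m(F) = 6 - 2*F (m(F) = -2*(F - 3) = -2*(-3 + F) = 6 - 2*F)
u(Q) = -¼ (u(Q) = 1/(Q + (-4 - Q)) = 1/(-4) = -¼)
(-80*8)*(-u(m(o(4, -3)))) = (-80*8)*(-1*(-¼)) = -80*8*(¼) = -640*¼ = -160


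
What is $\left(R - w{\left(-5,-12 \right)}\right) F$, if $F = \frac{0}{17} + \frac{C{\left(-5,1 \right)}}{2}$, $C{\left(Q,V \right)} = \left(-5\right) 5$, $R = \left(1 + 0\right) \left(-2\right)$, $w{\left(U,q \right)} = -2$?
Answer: $0$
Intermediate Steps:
$R = -2$ ($R = 1 \left(-2\right) = -2$)
$C{\left(Q,V \right)} = -25$
$F = - \frac{25}{2}$ ($F = \frac{0}{17} - \frac{25}{2} = 0 \cdot \frac{1}{17} - \frac{25}{2} = 0 - \frac{25}{2} = - \frac{25}{2} \approx -12.5$)
$\left(R - w{\left(-5,-12 \right)}\right) F = \left(-2 - -2\right) \left(- \frac{25}{2}\right) = \left(-2 + 2\right) \left(- \frac{25}{2}\right) = 0 \left(- \frac{25}{2}\right) = 0$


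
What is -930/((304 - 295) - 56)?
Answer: 930/47 ≈ 19.787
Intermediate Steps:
-930/((304 - 295) - 56) = -930/(9 - 56) = -930/(-47) = -930*(-1/47) = 930/47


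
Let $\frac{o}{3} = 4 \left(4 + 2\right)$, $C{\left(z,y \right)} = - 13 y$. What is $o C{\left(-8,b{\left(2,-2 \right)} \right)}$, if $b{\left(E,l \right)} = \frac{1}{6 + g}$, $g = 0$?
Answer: $-156$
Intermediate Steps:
$b{\left(E,l \right)} = \frac{1}{6}$ ($b{\left(E,l \right)} = \frac{1}{6 + 0} = \frac{1}{6}$)
$o = 72$ ($o = 3 \cdot 4 \left(4 + 2\right) = 3 \cdot 4 \cdot 6 = 3 \cdot 24 = 72$)
$o C{\left(-8,b{\left(2,-2 \right)} \right)} = 72 \left(\left(-13\right) \frac{1}{6}\right) = 72 \left(- \frac{13}{6}\right) = -156$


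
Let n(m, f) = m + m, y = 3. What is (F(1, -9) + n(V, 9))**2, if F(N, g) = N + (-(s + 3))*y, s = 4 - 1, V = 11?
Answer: 25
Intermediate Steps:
s = 3
n(m, f) = 2*m
F(N, g) = -18 + N (F(N, g) = N - (3 + 3)*3 = N - 1*6*3 = N - 6*3 = N - 18 = -18 + N)
(F(1, -9) + n(V, 9))**2 = ((-18 + 1) + 2*11)**2 = (-17 + 22)**2 = 5**2 = 25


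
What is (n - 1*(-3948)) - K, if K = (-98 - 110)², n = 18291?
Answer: -21025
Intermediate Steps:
K = 43264 (K = (-208)² = 43264)
(n - 1*(-3948)) - K = (18291 - 1*(-3948)) - 1*43264 = (18291 + 3948) - 43264 = 22239 - 43264 = -21025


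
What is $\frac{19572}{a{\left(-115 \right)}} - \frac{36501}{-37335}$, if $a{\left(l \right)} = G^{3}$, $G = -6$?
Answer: $- \frac{20078789}{224010} \approx -89.633$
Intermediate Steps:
$a{\left(l \right)} = -216$ ($a{\left(l \right)} = \left(-6\right)^{3} = -216$)
$\frac{19572}{a{\left(-115 \right)}} - \frac{36501}{-37335} = \frac{19572}{-216} - \frac{36501}{-37335} = 19572 \left(- \frac{1}{216}\right) - - \frac{12167}{12445} = - \frac{1631}{18} + \frac{12167}{12445} = - \frac{20078789}{224010}$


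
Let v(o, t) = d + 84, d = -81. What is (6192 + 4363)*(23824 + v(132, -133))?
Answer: 251493985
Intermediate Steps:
v(o, t) = 3 (v(o, t) = -81 + 84 = 3)
(6192 + 4363)*(23824 + v(132, -133)) = (6192 + 4363)*(23824 + 3) = 10555*23827 = 251493985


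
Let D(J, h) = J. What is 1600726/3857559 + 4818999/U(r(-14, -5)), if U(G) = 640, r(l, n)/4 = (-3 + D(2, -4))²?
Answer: 18590597428081/2468837760 ≈ 7530.1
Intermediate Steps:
r(l, n) = 4 (r(l, n) = 4*(-3 + 2)² = 4*(-1)² = 4*1 = 4)
1600726/3857559 + 4818999/U(r(-14, -5)) = 1600726/3857559 + 4818999/640 = 18590597428081/2468837760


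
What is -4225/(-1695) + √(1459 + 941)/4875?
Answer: 845/339 + 4*√6/975 ≈ 2.5027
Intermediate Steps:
-4225/(-1695) + √(1459 + 941)/4875 = -4225*(-1/1695) + √2400*(1/4875) = 845/339 + (20*√6)*(1/4875) = 845/339 + 4*√6/975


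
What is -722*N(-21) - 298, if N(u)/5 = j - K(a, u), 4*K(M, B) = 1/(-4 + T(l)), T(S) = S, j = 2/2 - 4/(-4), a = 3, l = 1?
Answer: -46913/6 ≈ -7818.8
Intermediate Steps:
j = 2 (j = 2*(½) - 4*(-¼) = 1 + 1 = 2)
K(M, B) = -1/12 (K(M, B) = 1/(4*(-4 + 1)) = (¼)/(-3) = (¼)*(-⅓) = -1/12)
N(u) = 125/12 (N(u) = 5*(2 - 1*(-1/12)) = 5*(2 + 1/12) = 5*(25/12) = 125/12)
-722*N(-21) - 298 = -722*125/12 - 298 = -45125/6 - 298 = -46913/6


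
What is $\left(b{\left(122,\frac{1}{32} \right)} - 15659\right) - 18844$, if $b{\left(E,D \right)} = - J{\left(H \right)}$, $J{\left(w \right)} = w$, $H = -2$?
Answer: $-34501$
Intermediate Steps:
$b{\left(E,D \right)} = 2$ ($b{\left(E,D \right)} = \left(-1\right) \left(-2\right) = 2$)
$\left(b{\left(122,\frac{1}{32} \right)} - 15659\right) - 18844 = \left(2 - 15659\right) - 18844 = -15657 - 18844 = -34501$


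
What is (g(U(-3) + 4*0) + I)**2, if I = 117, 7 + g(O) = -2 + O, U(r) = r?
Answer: 11025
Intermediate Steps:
g(O) = -9 + O (g(O) = -7 + (-2 + O) = -9 + O)
(g(U(-3) + 4*0) + I)**2 = ((-9 + (-3 + 4*0)) + 117)**2 = ((-9 + (-3 + 0)) + 117)**2 = ((-9 - 3) + 117)**2 = (-12 + 117)**2 = 105**2 = 11025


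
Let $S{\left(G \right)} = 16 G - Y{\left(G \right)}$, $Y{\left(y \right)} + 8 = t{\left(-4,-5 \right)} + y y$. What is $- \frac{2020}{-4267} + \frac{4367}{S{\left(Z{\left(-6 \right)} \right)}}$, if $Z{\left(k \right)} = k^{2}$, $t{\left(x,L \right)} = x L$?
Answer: $- \frac{17155349}{3123444} \approx -5.4924$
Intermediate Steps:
$t{\left(x,L \right)} = L x$
$Y{\left(y \right)} = 12 + y^{2}$ ($Y{\left(y \right)} = -8 + \left(\left(-5\right) \left(-4\right) + y y\right) = -8 + \left(20 + y^{2}\right) = 12 + y^{2}$)
$S{\left(G \right)} = -12 - G^{2} + 16 G$ ($S{\left(G \right)} = 16 G - \left(12 + G^{2}\right) = -12 - G^{2} + 16 G$)
$- \frac{2020}{-4267} + \frac{4367}{S{\left(Z{\left(-6 \right)} \right)}} = - \frac{2020}{-4267} + \frac{4367}{-12 - \left(\left(-6\right)^{2}\right)^{2} + 16 \left(-6\right)^{2}} = \left(-2020\right) \left(- \frac{1}{4267}\right) + \frac{4367}{-12 - 36^{2} + 16 \cdot 36} = \frac{2020}{4267} + \frac{4367}{-12 - 1296 + 576} = \frac{2020}{4267} + \frac{4367}{-732} = \frac{2020}{4267} + 4367 \left(- \frac{1}{732}\right) = \frac{2020}{4267} - \frac{4367}{732} = - \frac{17155349}{3123444}$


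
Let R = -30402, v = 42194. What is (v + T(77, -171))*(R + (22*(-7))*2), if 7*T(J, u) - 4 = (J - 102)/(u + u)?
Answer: -221581049185/171 ≈ -1.2958e+9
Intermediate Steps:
T(J, u) = 4/7 + (-102 + J)/(14*u) (T(J, u) = 4/7 + ((J - 102)/(u + u))/7 = 4/7 + ((-102 + J)/((2*u)))/7 = 4/7 + ((-102 + J)*(1/(2*u)))/7 = 4/7 + ((-102 + J)/(2*u))/7 = 4/7 + (-102 + J)/(14*u))
(v + T(77, -171))*(R + (22*(-7))*2) = (42194 + (1/14)*(-102 + 77 + 8*(-171))/(-171))*(-30402 + (22*(-7))*2) = (42194 + (1/14)*(-1/171)*(-102 + 77 - 1368))*(-30402 - 154*2) = (42194 + (1/14)*(-1/171)*(-1393))*(-30402 - 308) = (42194 + 199/342)*(-30710) = (14430547/342)*(-30710) = -221581049185/171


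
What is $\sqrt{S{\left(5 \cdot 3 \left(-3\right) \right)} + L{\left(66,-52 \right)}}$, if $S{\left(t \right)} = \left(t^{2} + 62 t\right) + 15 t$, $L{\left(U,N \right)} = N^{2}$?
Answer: $4 \sqrt{79} \approx 35.553$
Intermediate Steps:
$S{\left(t \right)} = t^{2} + 77 t$
$\sqrt{S{\left(5 \cdot 3 \left(-3\right) \right)} + L{\left(66,-52 \right)}} = \sqrt{5 \cdot 3 \left(-3\right) \left(77 + 5 \cdot 3 \left(-3\right)\right) + \left(-52\right)^{2}} = \sqrt{5 \left(-9\right) \left(77 + 5 \left(-9\right)\right) + 2704} = \sqrt{- 45 \left(77 - 45\right) + 2704} = \sqrt{\left(-45\right) 32 + 2704} = \sqrt{-1440 + 2704} = \sqrt{1264} = 4 \sqrt{79}$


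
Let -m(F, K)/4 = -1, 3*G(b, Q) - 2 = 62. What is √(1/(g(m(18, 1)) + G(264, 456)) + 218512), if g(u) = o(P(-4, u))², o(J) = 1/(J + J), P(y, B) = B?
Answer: 4*√229462245445/4099 ≈ 467.45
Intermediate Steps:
G(b, Q) = 64/3 (G(b, Q) = ⅔ + (⅓)*62 = ⅔ + 62/3 = 64/3)
o(J) = 1/(2*J)
m(F, K) = 4 (m(F, K) = -4*(-1) = 4)
g(u) = 1/(4*u²) (g(u) = (1/(2*u))² = 1/(4*u²))
√(1/(g(m(18, 1)) + G(264, 456)) + 218512) = √(1/((¼)/4² + 64/3) + 218512) = √(1/((¼)*(1/16) + 64/3) + 218512) = √(1/(1/64 + 64/3) + 218512) = √(1/(4099/192) + 218512) = √(192/4099 + 218512) = √(895680880/4099) = 4*√229462245445/4099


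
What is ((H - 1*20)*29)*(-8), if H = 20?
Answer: 0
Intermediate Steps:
((H - 1*20)*29)*(-8) = ((20 - 1*20)*29)*(-8) = ((20 - 20)*29)*(-8) = (0*29)*(-8) = 0*(-8) = 0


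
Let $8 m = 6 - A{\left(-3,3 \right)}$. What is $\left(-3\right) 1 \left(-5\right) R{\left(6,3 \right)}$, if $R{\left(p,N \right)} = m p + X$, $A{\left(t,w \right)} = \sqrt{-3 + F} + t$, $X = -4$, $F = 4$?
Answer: $30$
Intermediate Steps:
$A{\left(t,w \right)} = 1 + t$ ($A{\left(t,w \right)} = \sqrt{-3 + 4} + t = \sqrt{1} + t = 1 + t$)
$m = 1$ ($m = \frac{6 - \left(1 - 3\right)}{8} = \frac{6 - -2}{8} = \frac{6 + 2}{8} = \frac{1}{8} \cdot 8 = 1$)
$R{\left(p,N \right)} = -4 + p$ ($R{\left(p,N \right)} = 1 p - 4 = p - 4 = -4 + p$)
$\left(-3\right) 1 \left(-5\right) R{\left(6,3 \right)} = \left(-3\right) 1 \left(-5\right) \left(-4 + 6\right) = \left(-3\right) \left(-5\right) 2 = 15 \cdot 2 = 30$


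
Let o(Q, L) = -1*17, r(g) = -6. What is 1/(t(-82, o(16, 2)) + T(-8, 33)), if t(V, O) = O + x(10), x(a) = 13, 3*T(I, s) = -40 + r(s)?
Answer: -3/58 ≈ -0.051724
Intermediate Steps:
T(I, s) = -46/3 (T(I, s) = (-40 - 6)/3 = (⅓)*(-46) = -46/3)
o(Q, L) = -17
t(V, O) = 13 + O (t(V, O) = O + 13 = 13 + O)
1/(t(-82, o(16, 2)) + T(-8, 33)) = 1/((13 - 17) - 46/3) = 1/(-4 - 46/3) = 1/(-58/3) = -3/58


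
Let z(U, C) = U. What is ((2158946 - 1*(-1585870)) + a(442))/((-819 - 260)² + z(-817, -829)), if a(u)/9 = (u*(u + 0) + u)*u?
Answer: 65221757/96952 ≈ 672.72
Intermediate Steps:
a(u) = 9*u*(u + u²) (a(u) = 9*((u*(u + 0) + u)*u) = 9*((u*u + u)*u) = 9*((u² + u)*u) = 9*((u + u²)*u) = 9*(u*(u + u²)) = 9*u*(u + u²))
((2158946 - 1*(-1585870)) + a(442))/((-819 - 260)² + z(-817, -829)) = ((2158946 - 1*(-1585870)) + 9*442²*(1 + 442))/((-819 - 260)² - 817) = ((2158946 + 1585870) + 9*195364*443)/((-1079)² - 817) = (3744816 + 778916268)/(1164241 - 817) = 782661084/1163424 = 782661084*(1/1163424) = 65221757/96952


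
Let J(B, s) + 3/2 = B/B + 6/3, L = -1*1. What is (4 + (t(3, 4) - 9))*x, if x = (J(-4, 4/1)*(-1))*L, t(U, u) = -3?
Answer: -12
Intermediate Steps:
L = -1
J(B, s) = 3/2 (J(B, s) = -3/2 + (B/B + 6/3) = -3/2 + (1 + 6*(⅓)) = -3/2 + (1 + 2) = -3/2 + 3 = 3/2)
x = 3/2 (x = ((3/2)*(-1))*(-1) = -3/2*(-1) = 3/2 ≈ 1.5000)
(4 + (t(3, 4) - 9))*x = (4 + (-3 - 9))*(3/2) = (4 - 12)*(3/2) = -8*3/2 = -12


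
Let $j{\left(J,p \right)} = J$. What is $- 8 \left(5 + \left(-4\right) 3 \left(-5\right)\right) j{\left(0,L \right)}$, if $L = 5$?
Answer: $0$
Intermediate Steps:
$- 8 \left(5 + \left(-4\right) 3 \left(-5\right)\right) j{\left(0,L \right)} = - 8 \left(5 + \left(-4\right) 3 \left(-5\right)\right) 0 = - 8 \left(5 - -60\right) 0 = - 8 \left(5 + 60\right) 0 = \left(-8\right) 65 \cdot 0 = \left(-520\right) 0 = 0$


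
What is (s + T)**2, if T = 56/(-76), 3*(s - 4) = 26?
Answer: 462400/3249 ≈ 142.32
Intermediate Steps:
s = 38/3 (s = 4 + (1/3)*26 = 4 + 26/3 = 38/3 ≈ 12.667)
T = -14/19 (T = 56*(-1/76) = -14/19 ≈ -0.73684)
(s + T)**2 = (38/3 - 14/19)**2 = (680/57)**2 = 462400/3249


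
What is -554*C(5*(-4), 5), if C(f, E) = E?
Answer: -2770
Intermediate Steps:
-554*C(5*(-4), 5) = -554*5 = -2770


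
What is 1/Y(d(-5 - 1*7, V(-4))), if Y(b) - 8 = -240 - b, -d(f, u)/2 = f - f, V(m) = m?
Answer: -1/232 ≈ -0.0043103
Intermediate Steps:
d(f, u) = 0 (d(f, u) = -2*(f - f) = -2*0 = 0)
Y(b) = -232 - b (Y(b) = 8 + (-240 - b) = -232 - b)
1/Y(d(-5 - 1*7, V(-4))) = 1/(-232 - 1*0) = 1/(-232 + 0) = 1/(-232) = -1/232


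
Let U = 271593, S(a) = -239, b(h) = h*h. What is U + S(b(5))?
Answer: 271354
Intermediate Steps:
b(h) = h**2
U + S(b(5)) = 271593 - 239 = 271354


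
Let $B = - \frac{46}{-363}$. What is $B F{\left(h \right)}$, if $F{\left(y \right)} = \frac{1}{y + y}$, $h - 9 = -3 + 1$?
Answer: $\frac{23}{2541} \approx 0.0090516$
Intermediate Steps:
$h = 7$ ($h = 9 + \left(-3 + 1\right) = 9 - 2 = 7$)
$F{\left(y \right)} = \frac{1}{2 y}$
$B = \frac{46}{363}$ ($B = \left(-46\right) \left(- \frac{1}{363}\right) = \frac{46}{363} \approx 0.12672$)
$B F{\left(h \right)} = \frac{46 \frac{1}{2 \cdot 7}}{363} = \frac{46 \cdot \frac{1}{2} \cdot \frac{1}{7}}{363} = \frac{46}{363} \cdot \frac{1}{14} = \frac{23}{2541}$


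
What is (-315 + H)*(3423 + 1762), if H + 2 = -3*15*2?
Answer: -2110295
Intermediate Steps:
H = -92 (H = -2 - 3*15*2 = -2 - 45*2 = -2 - 90 = -92)
(-315 + H)*(3423 + 1762) = (-315 - 92)*(3423 + 1762) = -407*5185 = -2110295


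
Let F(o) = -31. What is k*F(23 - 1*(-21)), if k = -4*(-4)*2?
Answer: -992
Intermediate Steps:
k = 32 (k = 16*2 = 32)
k*F(23 - 1*(-21)) = 32*(-31) = -992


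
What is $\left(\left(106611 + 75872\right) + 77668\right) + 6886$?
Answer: $267037$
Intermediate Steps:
$\left(\left(106611 + 75872\right) + 77668\right) + 6886 = \left(182483 + 77668\right) + 6886 = 260151 + 6886 = 267037$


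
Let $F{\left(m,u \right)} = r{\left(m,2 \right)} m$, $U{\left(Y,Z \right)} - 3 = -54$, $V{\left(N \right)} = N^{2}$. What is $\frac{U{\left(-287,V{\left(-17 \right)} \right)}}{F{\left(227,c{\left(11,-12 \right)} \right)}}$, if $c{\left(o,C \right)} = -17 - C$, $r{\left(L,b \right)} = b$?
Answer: $- \frac{51}{454} \approx -0.11233$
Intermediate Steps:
$U{\left(Y,Z \right)} = -51$ ($U{\left(Y,Z \right)} = 3 - 54 = -51$)
$F{\left(m,u \right)} = 2 m$
$\frac{U{\left(-287,V{\left(-17 \right)} \right)}}{F{\left(227,c{\left(11,-12 \right)} \right)}} = - \frac{51}{2 \cdot 227} = - \frac{51}{454}$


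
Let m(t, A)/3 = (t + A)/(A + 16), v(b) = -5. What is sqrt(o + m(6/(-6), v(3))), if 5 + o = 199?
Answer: 46*sqrt(11)/11 ≈ 13.870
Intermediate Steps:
o = 194 (o = -5 + 199 = 194)
m(t, A) = 3*(A + t)/(16 + A) (m(t, A) = 3*((t + A)/(A + 16)) = 3*((A + t)/(16 + A)) = 3*(A + t)/(16 + A))
sqrt(o + m(6/(-6), v(3))) = sqrt(194 + 3*(-5 + 6/(-6))/(16 - 5)) = sqrt(194 + 3*(-5 + 6*(-1/6))/11) = sqrt(194 + 3*(1/11)*(-5 - 1)) = sqrt(194 + 3*(1/11)*(-6)) = sqrt(194 - 18/11) = sqrt(2116/11) = 46*sqrt(11)/11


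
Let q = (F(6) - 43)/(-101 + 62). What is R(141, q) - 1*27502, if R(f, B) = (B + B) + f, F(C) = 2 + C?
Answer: -1067009/39 ≈ -27359.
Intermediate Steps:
q = 35/39 (q = ((2 + 6) - 43)/(-101 + 62) = (8 - 43)/(-39) = -35*(-1/39) = 35/39 ≈ 0.89744)
R(f, B) = f + 2*B (R(f, B) = 2*B + f = f + 2*B)
R(141, q) - 1*27502 = (141 + 2*(35/39)) - 1*27502 = (141 + 70/39) - 27502 = 5569/39 - 27502 = -1067009/39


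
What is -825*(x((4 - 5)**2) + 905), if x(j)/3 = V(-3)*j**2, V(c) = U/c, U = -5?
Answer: -750750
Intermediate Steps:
V(c) = -5/c
x(j) = 5*j**2 (x(j) = 3*((-5/(-3))*j**2) = 3*((-5*(-1/3))*j**2) = 3*(5*j**2/3) = 5*j**2)
-825*(x((4 - 5)**2) + 905) = -825*(5*((4 - 5)**2)**2 + 905) = -825*(5*((-1)**2)**2 + 905) = -825*(5*1**2 + 905) = -825*(5*1 + 905) = -825*(5 + 905) = -825*910 = -750750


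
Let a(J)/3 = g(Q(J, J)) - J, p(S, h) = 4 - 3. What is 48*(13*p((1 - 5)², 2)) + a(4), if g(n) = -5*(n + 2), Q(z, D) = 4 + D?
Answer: 462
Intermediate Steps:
g(n) = -10 - 5*n (g(n) = -5*(2 + n) = -10 - 5*n)
p(S, h) = 1
a(J) = -90 - 18*J (a(J) = 3*((-10 - 5*(4 + J)) - J) = 3*((-10 + (-20 - 5*J)) - J) = 3*((-30 - 5*J) - J) = 3*(-30 - 6*J) = -90 - 18*J)
48*(13*p((1 - 5)², 2)) + a(4) = 48*(13*1) + (-90 - 18*4) = 48*13 + (-90 - 72) = 624 - 162 = 462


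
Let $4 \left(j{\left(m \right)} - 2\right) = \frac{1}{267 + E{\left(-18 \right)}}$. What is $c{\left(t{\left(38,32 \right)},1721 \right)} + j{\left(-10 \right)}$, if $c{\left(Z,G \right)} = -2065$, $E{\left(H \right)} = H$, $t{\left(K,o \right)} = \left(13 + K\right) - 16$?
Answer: $- \frac{2054747}{996} \approx -2063.0$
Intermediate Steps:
$t{\left(K,o \right)} = -3 + K$
$j{\left(m \right)} = \frac{1993}{996}$ ($j{\left(m \right)} = 2 + \frac{1}{4 \left(267 - 18\right)} = 2 + \frac{1}{4 \cdot 249} = 2 + \frac{1}{4} \cdot \frac{1}{249} = 2 + \frac{1}{996} = \frac{1993}{996}$)
$c{\left(t{\left(38,32 \right)},1721 \right)} + j{\left(-10 \right)} = -2065 + \frac{1993}{996} = - \frac{2054747}{996}$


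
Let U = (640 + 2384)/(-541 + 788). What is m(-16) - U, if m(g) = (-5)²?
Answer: 3151/247 ≈ 12.757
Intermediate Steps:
m(g) = 25
U = 3024/247 ≈ 12.243
m(-16) - U = 25 - 1*3024/247 = 25 - 3024/247 = 3151/247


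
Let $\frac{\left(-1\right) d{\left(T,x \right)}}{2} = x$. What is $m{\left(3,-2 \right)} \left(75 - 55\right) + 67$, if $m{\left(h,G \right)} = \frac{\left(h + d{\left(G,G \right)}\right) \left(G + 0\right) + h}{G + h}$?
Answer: $-153$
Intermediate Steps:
$d{\left(T,x \right)} = - 2 x$
$m{\left(h,G \right)} = \frac{h + G \left(h - 2 G\right)}{G + h}$ ($m{\left(h,G \right)} = \frac{\left(h - 2 G\right) \left(G + 0\right) + h}{G + h} = \frac{\left(h - 2 G\right) G + h}{G + h} = \frac{G \left(h - 2 G\right) + h}{G + h} = \frac{h + G \left(h - 2 G\right)}{G + h}$)
$m{\left(3,-2 \right)} \left(75 - 55\right) + 67 = \frac{3 - 2 \left(-2\right)^{2} - 6}{-2 + 3} \left(75 - 55\right) + 67 = \frac{3 - 8 - 6}{1} \left(75 - 55\right) + 67 = 1 \left(3 - 8 - 6\right) 20 + 67 = 1 \left(-11\right) 20 + 67 = \left(-11\right) 20 + 67 = -220 + 67 = -153$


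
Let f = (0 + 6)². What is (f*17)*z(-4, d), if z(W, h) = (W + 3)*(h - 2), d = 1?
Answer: 612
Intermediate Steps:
f = 36 (f = 6² = 36)
z(W, h) = (-2 + h)*(3 + W) (z(W, h) = (3 + W)*(-2 + h) = (-2 + h)*(3 + W))
(f*17)*z(-4, d) = (36*17)*(-6 - 2*(-4) + 3*1 - 4*1) = 612*(-6 + 8 + 3 - 4) = 612*1 = 612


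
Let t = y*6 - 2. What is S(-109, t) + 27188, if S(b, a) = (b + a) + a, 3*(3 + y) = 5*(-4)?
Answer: 26959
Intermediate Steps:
y = -29/3 (y = -3 + (5*(-4))/3 = -3 + (⅓)*(-20) = -3 - 20/3 = -29/3 ≈ -9.6667)
t = -60 (t = -29/3*6 - 2 = -58 - 2 = -60)
S(b, a) = b + 2*a (S(b, a) = (a + b) + a = b + 2*a)
S(-109, t) + 27188 = (-109 + 2*(-60)) + 27188 = (-109 - 120) + 27188 = -229 + 27188 = 26959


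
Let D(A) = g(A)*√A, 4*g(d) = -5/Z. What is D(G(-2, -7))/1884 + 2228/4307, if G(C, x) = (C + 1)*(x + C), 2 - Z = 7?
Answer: 5601043/10819184 ≈ 0.51770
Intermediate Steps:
Z = -5 (Z = 2 - 1*7 = 2 - 7 = -5)
g(d) = ¼ (g(d) = (-5/(-5))/4 = (-5*(-⅕))/4 = (¼)*1 = ¼)
G(C, x) = (1 + C)*(C + x)
D(A) = √A/4
D(G(-2, -7))/1884 + 2228/4307 = (√(-2 - 7 + (-2)² - 2*(-7))/4)/1884 + 2228/4307 = (√(-2 - 7 + 4 + 14)/4)*(1/1884) + 2228*(1/4307) = (√9/4)*(1/1884) + 2228/4307 = ((¼)*3)*(1/1884) + 2228/4307 = (¾)*(1/1884) + 2228/4307 = 1/2512 + 2228/4307 = 5601043/10819184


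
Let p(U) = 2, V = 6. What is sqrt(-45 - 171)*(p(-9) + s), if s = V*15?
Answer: 552*I*sqrt(6) ≈ 1352.1*I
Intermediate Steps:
s = 90 (s = 6*15 = 90)
sqrt(-45 - 171)*(p(-9) + s) = sqrt(-45 - 171)*(2 + 90) = sqrt(-216)*92 = (6*I*sqrt(6))*92 = 552*I*sqrt(6)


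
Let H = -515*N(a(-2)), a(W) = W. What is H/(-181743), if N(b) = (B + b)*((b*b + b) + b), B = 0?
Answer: 0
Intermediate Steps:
N(b) = b*(b² + 2*b) (N(b) = (0 + b)*((b*b + b) + b) = b*((b² + b) + b) = b*((b + b²) + b) = b*(b² + 2*b))
H = 0 (H = -515*(-2)²*(2 - 2) = -2060*0 = -515*0 = 0)
H/(-181743) = 0/(-181743) = 0*(-1/181743) = 0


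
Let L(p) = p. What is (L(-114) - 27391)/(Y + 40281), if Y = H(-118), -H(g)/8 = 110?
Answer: -27505/39401 ≈ -0.69808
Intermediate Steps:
H(g) = -880 (H(g) = -8*110 = -880)
Y = -880
(L(-114) - 27391)/(Y + 40281) = (-114 - 27391)/(-880 + 40281) = -27505/39401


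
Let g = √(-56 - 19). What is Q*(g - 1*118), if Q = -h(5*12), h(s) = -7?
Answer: -826 + 35*I*√3 ≈ -826.0 + 60.622*I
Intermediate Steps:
g = 5*I*√3 (g = √(-75) = 5*I*√3 ≈ 8.6602*I)
Q = 7 (Q = -1*(-7) = 7)
Q*(g - 1*118) = 7*(5*I*√3 - 1*118) = 7*(5*I*√3 - 118) = 7*(-118 + 5*I*√3) = -826 + 35*I*√3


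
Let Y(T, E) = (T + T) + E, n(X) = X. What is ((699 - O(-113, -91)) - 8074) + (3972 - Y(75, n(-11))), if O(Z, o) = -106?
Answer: -3436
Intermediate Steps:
Y(T, E) = E + 2*T (Y(T, E) = 2*T + E = E + 2*T)
((699 - O(-113, -91)) - 8074) + (3972 - Y(75, n(-11))) = ((699 - 1*(-106)) - 8074) + (3972 - (-11 + 2*75)) = ((699 + 106) - 8074) + (3972 - (-11 + 150)) = (805 - 8074) + (3972 - 1*139) = -7269 + (3972 - 139) = -7269 + 3833 = -3436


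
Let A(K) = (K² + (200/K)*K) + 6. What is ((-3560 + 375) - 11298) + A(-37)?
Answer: -12908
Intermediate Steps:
A(K) = 206 + K² (A(K) = (K² + 200) + 6 = (200 + K²) + 6 = 206 + K²)
((-3560 + 375) - 11298) + A(-37) = ((-3560 + 375) - 11298) + (206 + (-37)²) = (-3185 - 11298) + (206 + 1369) = -14483 + 1575 = -12908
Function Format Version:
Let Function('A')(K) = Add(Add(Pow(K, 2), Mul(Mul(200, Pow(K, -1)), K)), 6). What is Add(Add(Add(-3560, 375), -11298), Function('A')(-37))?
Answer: -12908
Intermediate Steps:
Function('A')(K) = Add(206, Pow(K, 2)) (Function('A')(K) = Add(Add(Pow(K, 2), 200), 6) = Add(Add(200, Pow(K, 2)), 6) = Add(206, Pow(K, 2)))
Add(Add(Add(-3560, 375), -11298), Function('A')(-37)) = Add(Add(Add(-3560, 375), -11298), Add(206, Pow(-37, 2))) = Add(Add(-3185, -11298), Add(206, 1369)) = Add(-14483, 1575) = -12908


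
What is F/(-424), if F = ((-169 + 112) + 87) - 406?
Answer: 47/53 ≈ 0.88679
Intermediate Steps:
F = -376 (F = (-57 + 87) - 406 = 30 - 406 = -376)
F/(-424) = -376/(-424) = -376*(-1/424) = 47/53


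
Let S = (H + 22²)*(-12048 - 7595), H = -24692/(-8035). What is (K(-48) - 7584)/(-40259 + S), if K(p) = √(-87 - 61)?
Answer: 60937440/77198954441 - 16070*I*√37/77198954441 ≈ 0.00078936 - 1.2662e-6*I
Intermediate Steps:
H = 24692/8035 (H = -24692*(-1/8035) = 24692/8035 ≈ 3.0731)
S = -76875473376/8035 (S = (24692/8035 + 22²)*(-12048 - 7595) = (24692/8035 + 484)*(-19643) = (3913632/8035)*(-19643) = -76875473376/8035 ≈ -9.5676e+6)
K(p) = 2*I*√37 (K(p) = √(-148) = 2*I*√37)
(K(-48) - 7584)/(-40259 + S) = (2*I*√37 - 7584)/(-40259 - 76875473376/8035) = (-7584 + 2*I*√37)/(-77198954441/8035) = (-7584 + 2*I*√37)*(-8035/77198954441) = 60937440/77198954441 - 16070*I*√37/77198954441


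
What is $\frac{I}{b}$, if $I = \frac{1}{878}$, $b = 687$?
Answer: $\frac{1}{603186} \approx 1.6579 \cdot 10^{-6}$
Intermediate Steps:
$I = \frac{1}{878} \approx 0.001139$
$\frac{I}{b} = \frac{1}{878 \cdot 687} = \frac{1}{878} \cdot \frac{1}{687} = \frac{1}{603186}$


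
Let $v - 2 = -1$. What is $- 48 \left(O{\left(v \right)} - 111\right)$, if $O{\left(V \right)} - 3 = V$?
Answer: $5136$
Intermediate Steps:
$v = 1$ ($v = 2 - 1 = 1$)
$O{\left(V \right)} = 3 + V$
$- 48 \left(O{\left(v \right)} - 111\right) = - 48 \left(\left(3 + 1\right) - 111\right) = - 48 \left(4 - 111\right) = \left(-48\right) \left(-107\right) = 5136$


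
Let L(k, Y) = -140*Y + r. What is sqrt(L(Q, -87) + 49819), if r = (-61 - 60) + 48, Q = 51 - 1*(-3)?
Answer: sqrt(61926) ≈ 248.85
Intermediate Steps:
Q = 54 (Q = 51 + 3 = 54)
r = -73 (r = -121 + 48 = -73)
L(k, Y) = -73 - 140*Y (L(k, Y) = -140*Y - 73 = -73 - 140*Y)
sqrt(L(Q, -87) + 49819) = sqrt((-73 - 140*(-87)) + 49819) = sqrt((-73 + 12180) + 49819) = sqrt(12107 + 49819) = sqrt(61926)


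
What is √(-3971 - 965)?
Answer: 2*I*√1234 ≈ 70.257*I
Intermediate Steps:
√(-3971 - 965) = √(-4936) = 2*I*√1234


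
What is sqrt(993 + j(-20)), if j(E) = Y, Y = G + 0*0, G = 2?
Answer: sqrt(995) ≈ 31.544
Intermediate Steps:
Y = 2 (Y = 2 + 0*0 = 2 + 0 = 2)
j(E) = 2
sqrt(993 + j(-20)) = sqrt(993 + 2) = sqrt(995)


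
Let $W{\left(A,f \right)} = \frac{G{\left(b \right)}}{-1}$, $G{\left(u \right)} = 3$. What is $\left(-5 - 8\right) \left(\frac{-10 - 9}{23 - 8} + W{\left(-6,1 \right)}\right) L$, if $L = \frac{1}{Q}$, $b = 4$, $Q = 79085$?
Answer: $\frac{832}{1186275} \approx 0.00070135$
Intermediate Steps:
$W{\left(A,f \right)} = -3$ ($W{\left(A,f \right)} = \frac{3}{-1} = 3 \left(-1\right) = -3$)
$L = \frac{1}{79085} \approx 1.2645 \cdot 10^{-5}$
$\left(-5 - 8\right) \left(\frac{-10 - 9}{23 - 8} + W{\left(-6,1 \right)}\right) L = \left(-5 - 8\right) \left(\frac{-10 - 9}{23 - 8} - 3\right) \frac{1}{79085} = - 13 \left(- \frac{19}{15} - 3\right) \frac{1}{79085} = \left(-13\right) \left(- \frac{64}{15}\right) \frac{1}{79085} = \frac{832}{15} \cdot \frac{1}{79085} = \frac{832}{1186275}$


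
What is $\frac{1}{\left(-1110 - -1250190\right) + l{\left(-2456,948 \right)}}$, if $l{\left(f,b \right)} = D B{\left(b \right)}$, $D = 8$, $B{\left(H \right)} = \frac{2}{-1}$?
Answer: $\frac{1}{1249064} \approx 8.006 \cdot 10^{-7}$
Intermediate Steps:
$B{\left(H \right)} = -2$ ($B{\left(H \right)} = 2 \left(-1\right) = -2$)
$l{\left(f,b \right)} = -16$ ($l{\left(f,b \right)} = 8 \left(-2\right) = -16$)
$\frac{1}{\left(-1110 - -1250190\right) + l{\left(-2456,948 \right)}} = \frac{1}{\left(-1110 - -1250190\right) - 16} = \frac{1}{\left(-1110 + 1250190\right) - 16} = \frac{1}{1249080 - 16} = \frac{1}{1249064}$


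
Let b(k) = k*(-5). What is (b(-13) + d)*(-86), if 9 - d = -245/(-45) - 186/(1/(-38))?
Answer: 5417570/9 ≈ 6.0195e+5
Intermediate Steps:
b(k) = -5*k
d = -63580/9 (d = 9 - (-245/(-45) - 186/(1/(-38))) = 9 - (-245*(-1/45) - 186/(-1/38)) = 9 - (49/9 - 186*(-38)) = 9 - (49/9 + 7068) = 9 - 1*63661/9 = 9 - 63661/9 = -63580/9 ≈ -7064.4)
(b(-13) + d)*(-86) = (-5*(-13) - 63580/9)*(-86) = (65 - 63580/9)*(-86) = -62995/9*(-86) = 5417570/9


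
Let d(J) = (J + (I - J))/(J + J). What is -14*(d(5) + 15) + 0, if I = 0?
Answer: -210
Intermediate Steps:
d(J) = 0 (d(J) = (J + (0 - J))/(J + J) = (J - J)/((2*J)) = 0*(1/(2*J)) = 0)
-14*(d(5) + 15) + 0 = -14*(0 + 15) + 0 = -14*15 + 0 = -210 + 0 = -210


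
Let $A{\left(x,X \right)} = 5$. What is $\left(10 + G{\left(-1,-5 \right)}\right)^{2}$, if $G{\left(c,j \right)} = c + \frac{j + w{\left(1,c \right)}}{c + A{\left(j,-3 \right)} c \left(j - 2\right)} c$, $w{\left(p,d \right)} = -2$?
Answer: $\frac{97969}{1156} \approx 84.748$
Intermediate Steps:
$G{\left(c,j \right)} = c + \frac{c \left(-2 + j\right)}{c + 5 c \left(-2 + j\right)}$ ($G{\left(c,j \right)} = c + \frac{j - 2}{c + 5 c \left(j - 2\right)} c = c + \frac{-2 + j}{c + 5 c \left(j - 2\right)} c = c + \frac{-2 + j}{c + 5 c \left(-2 + j\right)} c = c + \frac{c \left(-2 + j\right)}{c + 5 c \left(-2 + j\right)}$)
$\left(10 + G{\left(-1,-5 \right)}\right)^{2} = \left(10 + \frac{-2 - 5 - -9 + 5 \left(-1\right) \left(-5\right)}{-9 + 5 \left(-5\right)}\right)^{2} = \left(10 + \frac{-2 - 5 + 9 + 25}{-9 - 25}\right)^{2} = \left(10 + \frac{1}{-34} \cdot 27\right)^{2} = \left(10 - \frac{27}{34}\right)^{2} = \left(\frac{313}{34}\right)^{2} = \frac{97969}{1156}$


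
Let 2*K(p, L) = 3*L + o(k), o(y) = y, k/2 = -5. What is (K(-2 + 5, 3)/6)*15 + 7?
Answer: 23/4 ≈ 5.7500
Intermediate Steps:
k = -10 (k = 2*(-5) = -10)
K(p, L) = -5 + 3*L/2 (K(p, L) = (3*L - 10)/2 = (-10 + 3*L)/2 = -5 + 3*L/2)
(K(-2 + 5, 3)/6)*15 + 7 = ((-5 + (3/2)*3)/6)*15 + 7 = ((-5 + 9/2)*(⅙))*15 + 7 = -½*⅙*15 + 7 = -1/12*15 + 7 = -5/4 + 7 = 23/4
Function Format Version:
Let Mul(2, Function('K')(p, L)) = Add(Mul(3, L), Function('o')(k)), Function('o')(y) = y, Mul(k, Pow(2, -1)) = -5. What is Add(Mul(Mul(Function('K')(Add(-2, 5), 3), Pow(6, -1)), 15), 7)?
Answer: Rational(23, 4) ≈ 5.7500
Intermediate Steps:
k = -10 (k = Mul(2, -5) = -10)
Function('K')(p, L) = Add(-5, Mul(Rational(3, 2), L)) (Function('K')(p, L) = Mul(Rational(1, 2), Add(Mul(3, L), -10)) = Mul(Rational(1, 2), Add(-10, Mul(3, L))) = Add(-5, Mul(Rational(3, 2), L)))
Add(Mul(Mul(Function('K')(Add(-2, 5), 3), Pow(6, -1)), 15), 7) = Add(Mul(Mul(Add(-5, Mul(Rational(3, 2), 3)), Pow(6, -1)), 15), 7) = Add(Mul(Mul(Add(-5, Rational(9, 2)), Rational(1, 6)), 15), 7) = Add(Mul(Mul(Rational(-1, 2), Rational(1, 6)), 15), 7) = Add(Mul(Rational(-1, 12), 15), 7) = Add(Rational(-5, 4), 7) = Rational(23, 4)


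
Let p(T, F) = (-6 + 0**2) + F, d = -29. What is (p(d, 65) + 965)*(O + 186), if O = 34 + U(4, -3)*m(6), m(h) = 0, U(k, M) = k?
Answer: 225280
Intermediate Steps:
p(T, F) = -6 + F (p(T, F) = (-6 + 0) + F = -6 + F)
O = 34 (O = 34 + 4*0 = 34 + 0 = 34)
(p(d, 65) + 965)*(O + 186) = ((-6 + 65) + 965)*(34 + 186) = (59 + 965)*220 = 1024*220 = 225280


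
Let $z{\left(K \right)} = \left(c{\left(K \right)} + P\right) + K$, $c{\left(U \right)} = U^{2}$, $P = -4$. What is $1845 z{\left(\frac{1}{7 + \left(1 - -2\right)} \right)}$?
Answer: $- \frac{143541}{20} \approx -7177.0$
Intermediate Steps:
$z{\left(K \right)} = -4 + K + K^{2}$ ($z{\left(K \right)} = \left(K^{2} - 4\right) + K = \left(-4 + K^{2}\right) + K = -4 + K + K^{2}$)
$1845 z{\left(\frac{1}{7 + \left(1 - -2\right)} \right)} = 1845 \left(-4 + \frac{1}{7 + \left(1 - -2\right)} + \left(\frac{1}{7 + \left(1 - -2\right)}\right)^{2}\right) = 1845 \left(-4 + \frac{1}{7 + \left(1 + 2\right)} + \left(\frac{1}{7 + \left(1 + 2\right)}\right)^{2}\right) = 1845 \left(-4 + \frac{1}{7 + 3} + \left(\frac{1}{7 + 3}\right)^{2}\right) = 1845 \left(-4 + \frac{1}{10} + \left(\frac{1}{10}\right)^{2}\right) = 1845 \left(-4 + \frac{1}{10} + \frac{1}{100}\right) = 1845 \left(- \frac{389}{100}\right) = - \frac{143541}{20}$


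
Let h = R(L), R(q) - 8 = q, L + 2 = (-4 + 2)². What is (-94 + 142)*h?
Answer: 480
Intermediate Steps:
L = 2 (L = -2 + (-4 + 2)² = -2 + (-2)² = -2 + 4 = 2)
R(q) = 8 + q
h = 10 (h = 8 + 2 = 10)
(-94 + 142)*h = (-94 + 142)*10 = 48*10 = 480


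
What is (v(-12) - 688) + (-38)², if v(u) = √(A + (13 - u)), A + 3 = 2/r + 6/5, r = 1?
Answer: 756 + 3*√70/5 ≈ 761.02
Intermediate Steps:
A = ⅕ (A = -3 + (2/1 + 6/5) = -3 + (2*1 + 6*(⅕)) = -3 + (2 + 6/5) = -3 + 16/5 = ⅕ ≈ 0.20000)
v(u) = √(66/5 - u) (v(u) = √(⅕ + (13 - u)) = √(66/5 - u))
(v(-12) - 688) + (-38)² = (√(330 - 25*(-12))/5 - 688) + (-38)² = (√(330 + 300)/5 - 688) + 1444 = (√630/5 - 688) + 1444 = ((3*√70)/5 - 688) + 1444 = (3*√70/5 - 688) + 1444 = (-688 + 3*√70/5) + 1444 = 756 + 3*√70/5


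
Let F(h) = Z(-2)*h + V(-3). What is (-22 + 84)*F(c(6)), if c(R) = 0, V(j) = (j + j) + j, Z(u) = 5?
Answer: -558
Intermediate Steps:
V(j) = 3*j (V(j) = 2*j + j = 3*j)
F(h) = -9 + 5*h (F(h) = 5*h + 3*(-3) = 5*h - 9 = -9 + 5*h)
(-22 + 84)*F(c(6)) = (-22 + 84)*(-9 + 5*0) = 62*(-9 + 0) = 62*(-9) = -558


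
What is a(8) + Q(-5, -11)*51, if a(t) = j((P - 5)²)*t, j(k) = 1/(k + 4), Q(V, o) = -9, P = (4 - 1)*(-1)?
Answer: -7801/17 ≈ -458.88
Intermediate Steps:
P = -3 (P = 3*(-1) = -3)
j(k) = 1/(4 + k)
a(t) = t/68 (a(t) = t/(4 + (-3 - 5)²) = t/(4 + (-8)²) = t/(4 + 64) = t/68)
a(8) + Q(-5, -11)*51 = (1/68)*8 - 9*51 = 2/17 - 459 = -7801/17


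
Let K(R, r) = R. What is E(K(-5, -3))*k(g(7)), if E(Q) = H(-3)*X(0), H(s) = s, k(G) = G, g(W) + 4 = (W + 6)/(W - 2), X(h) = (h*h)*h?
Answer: 0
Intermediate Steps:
X(h) = h**3 (X(h) = h**2*h = h**3)
g(W) = -4 + (6 + W)/(-2 + W) (g(W) = -4 + (W + 6)/(W - 2) = -4 + (6 + W)/(-2 + W))
E(Q) = 0 (E(Q) = -3*0**3 = -3*0 = 0)
E(K(-5, -3))*k(g(7)) = 0*((14 - 3*7)/(-2 + 7)) = 0*((14 - 21)/5) = 0*((1/5)*(-7)) = 0*(-7/5) = 0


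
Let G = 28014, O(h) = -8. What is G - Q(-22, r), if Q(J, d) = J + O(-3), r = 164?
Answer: 28044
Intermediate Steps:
Q(J, d) = -8 + J (Q(J, d) = J - 8 = -8 + J)
G - Q(-22, r) = 28014 - (-8 - 22) = 28014 - 1*(-30) = 28014 + 30 = 28044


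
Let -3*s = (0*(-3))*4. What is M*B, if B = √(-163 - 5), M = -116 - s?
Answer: -232*I*√42 ≈ -1503.5*I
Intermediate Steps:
s = 0 (s = -0*(-3)*4/3 = -0*4 = -⅓*0 = 0)
M = -116 (M = -116 - 1*0 = -116 + 0 = -116)
B = 2*I*√42 (B = √(-168) = 2*I*√42 ≈ 12.961*I)
M*B = -232*I*√42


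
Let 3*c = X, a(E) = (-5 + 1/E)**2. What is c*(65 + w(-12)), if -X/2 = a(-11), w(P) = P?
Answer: -332416/363 ≈ -915.75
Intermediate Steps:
X = -6272/121 (X = -2*(-1 + 5*(-11))**2/(-11)**2 = -2*(-1 - 55)**2/121 = -2*(-56)**2/121 = -2*3136/121 = -6272/121 ≈ -51.835)
c = -6272/363 (c = (1/3)*(-6272/121) = -6272/363 ≈ -17.278)
c*(65 + w(-12)) = -6272*(65 - 12)/363 = -6272/363*53 = -332416/363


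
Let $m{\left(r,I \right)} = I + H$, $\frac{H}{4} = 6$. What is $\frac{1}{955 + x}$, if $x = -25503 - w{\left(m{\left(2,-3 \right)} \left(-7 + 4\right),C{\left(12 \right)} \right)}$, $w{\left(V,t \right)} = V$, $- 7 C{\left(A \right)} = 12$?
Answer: $- \frac{1}{24485} \approx -4.0841 \cdot 10^{-5}$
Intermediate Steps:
$H = 24$ ($H = 4 \cdot 6 = 24$)
$C{\left(A \right)} = - \frac{12}{7}$ ($C{\left(A \right)} = \left(- \frac{1}{7}\right) 12 = - \frac{12}{7}$)
$m{\left(r,I \right)} = 24 + I$ ($m{\left(r,I \right)} = I + 24 = 24 + I$)
$x = -25440$ ($x = -25503 - \left(24 - 3\right) \left(-7 + 4\right) = -25503 - 21 \left(-3\right) = -25503 - -63 = -25503 + 63 = -25440$)
$\frac{1}{955 + x} = \frac{1}{955 - 25440} = \frac{1}{-24485} = - \frac{1}{24485}$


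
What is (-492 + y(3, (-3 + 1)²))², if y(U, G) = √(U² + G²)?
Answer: 237169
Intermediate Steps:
y(U, G) = √(G² + U²)
(-492 + y(3, (-3 + 1)²))² = (-492 + √(((-3 + 1)²)² + 3²))² = (-492 + √(((-2)²)² + 9))² = (-492 + √(4² + 9))² = (-492 + √(16 + 9))² = (-492 + √25)² = (-492 + 5)² = (-487)² = 237169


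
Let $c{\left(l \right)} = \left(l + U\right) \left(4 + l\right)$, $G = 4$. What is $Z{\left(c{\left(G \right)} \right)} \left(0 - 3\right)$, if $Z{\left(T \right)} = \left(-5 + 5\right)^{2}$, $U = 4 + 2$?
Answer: $0$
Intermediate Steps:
$U = 6$
$c{\left(l \right)} = \left(4 + l\right) \left(6 + l\right)$ ($c{\left(l \right)} = \left(l + 6\right) \left(4 + l\right) = \left(6 + l\right) \left(4 + l\right) = \left(4 + l\right) \left(6 + l\right)$)
$Z{\left(T \right)} = 0$ ($Z{\left(T \right)} = 0^{2} = 0$)
$Z{\left(c{\left(G \right)} \right)} \left(0 - 3\right) = 0 \left(0 - 3\right) = 0 \left(-3\right) = 0$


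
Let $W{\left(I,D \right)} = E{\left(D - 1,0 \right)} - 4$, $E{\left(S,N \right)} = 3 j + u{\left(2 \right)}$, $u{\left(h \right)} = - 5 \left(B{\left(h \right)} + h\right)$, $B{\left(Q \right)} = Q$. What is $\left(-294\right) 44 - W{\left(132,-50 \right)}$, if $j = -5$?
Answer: $-12897$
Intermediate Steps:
$u{\left(h \right)} = - 10 h$ ($u{\left(h \right)} = - 5 \left(h + h\right) = - 5 \cdot 2 h = - 10 h$)
$E{\left(S,N \right)} = -35$ ($E{\left(S,N \right)} = 3 \left(-5\right) - 20 = -15 - 20 = -35$)
$W{\left(I,D \right)} = -39$ ($W{\left(I,D \right)} = -35 - 4 = -39$)
$\left(-294\right) 44 - W{\left(132,-50 \right)} = \left(-294\right) 44 - -39 = -12936 + 39 = -12897$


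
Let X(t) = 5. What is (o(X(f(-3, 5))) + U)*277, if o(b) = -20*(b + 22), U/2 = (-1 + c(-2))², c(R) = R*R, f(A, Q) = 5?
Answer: -144594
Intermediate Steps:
c(R) = R²
U = 18 (U = 2*(-1 + (-2)²)² = 2*(-1 + 4)² = 2*3² = 2*9 = 18)
o(b) = -440 - 20*b (o(b) = -20*(22 + b) = -440 - 20*b)
(o(X(f(-3, 5))) + U)*277 = ((-440 - 20*5) + 18)*277 = ((-440 - 100) + 18)*277 = (-540 + 18)*277 = -522*277 = -144594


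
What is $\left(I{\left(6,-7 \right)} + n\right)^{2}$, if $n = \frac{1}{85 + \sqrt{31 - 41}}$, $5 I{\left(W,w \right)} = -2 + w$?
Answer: $\frac{\left(12938 + i \sqrt{10}\right)^{2}}{52345225} \approx 3.1978 + 0.0015632 i$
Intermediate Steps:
$I{\left(W,w \right)} = - \frac{2}{5} + \frac{w}{5}$ ($I{\left(W,w \right)} = \frac{-2 + w}{5} = - \frac{2}{5} + \frac{w}{5}$)
$n = \frac{1}{85 + i \sqrt{10}}$ ($n = \frac{1}{85 + \sqrt{-10}} = \frac{1}{85 + i \sqrt{10}} \approx 0.011748 - 0.00043708 i$)
$\left(I{\left(6,-7 \right)} + n\right)^{2} = \left(\left(- \frac{2}{5} + \frac{1}{5} \left(-7\right)\right) + \left(\frac{17}{1447} - \frac{i \sqrt{10}}{7235}\right)\right)^{2} = \left(\left(- \frac{2}{5} - \frac{7}{5}\right) + \left(\frac{17}{1447} - \frac{i \sqrt{10}}{7235}\right)\right)^{2} = \left(- \frac{9}{5} + \left(\frac{17}{1447} - \frac{i \sqrt{10}}{7235}\right)\right)^{2} = \left(- \frac{12938}{7235} - \frac{i \sqrt{10}}{7235}\right)^{2}$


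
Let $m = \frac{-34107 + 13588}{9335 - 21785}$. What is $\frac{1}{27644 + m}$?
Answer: $\frac{12450}{344188319} \approx 3.6172 \cdot 10^{-5}$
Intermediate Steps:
$m = \frac{20519}{12450}$ ($m = - \frac{20519}{-12450} = \left(-20519\right) \left(- \frac{1}{12450}\right) = \frac{20519}{12450} \approx 1.6481$)
$\frac{1}{27644 + m} = \frac{1}{27644 + \frac{20519}{12450}} = \frac{1}{\frac{344188319}{12450}} = \frac{12450}{344188319}$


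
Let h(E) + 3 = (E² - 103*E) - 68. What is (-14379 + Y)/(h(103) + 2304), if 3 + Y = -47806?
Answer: -8884/319 ≈ -27.850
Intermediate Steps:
Y = -47809 (Y = -3 - 47806 = -47809)
h(E) = -71 + E² - 103*E (h(E) = -3 + ((E² - 103*E) - 68) = -3 + (-68 + E² - 103*E) = -71 + E² - 103*E)
(-14379 + Y)/(h(103) + 2304) = (-14379 - 47809)/((-71 + 103² - 103*103) + 2304) = -62188/((-71 + 10609 - 10609) + 2304) = -62188/(-71 + 2304) = -62188/2233 = -62188*1/2233 = -8884/319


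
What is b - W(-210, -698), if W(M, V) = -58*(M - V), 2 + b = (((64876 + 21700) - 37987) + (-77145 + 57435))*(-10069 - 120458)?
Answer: -3769460931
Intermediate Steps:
b = -3769489235 (b = -2 + (((64876 + 21700) - 37987) + (-77145 + 57435))*(-10069 - 120458) = -2 + ((86576 - 37987) - 19710)*(-130527) = -2 + (48589 - 19710)*(-130527) = -2 + 28879*(-130527) = -2 - 3769489233 = -3769489235)
W(M, V) = -58*M + 58*V
b - W(-210, -698) = -3769489235 - (-58*(-210) + 58*(-698)) = -3769489235 - (12180 - 40484) = -3769489235 - 1*(-28304) = -3769489235 + 28304 = -3769460931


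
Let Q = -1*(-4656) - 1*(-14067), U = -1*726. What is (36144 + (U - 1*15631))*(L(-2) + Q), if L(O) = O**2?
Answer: 370551149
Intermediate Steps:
U = -726
Q = 18723 (Q = 4656 + 14067 = 18723)
(36144 + (U - 1*15631))*(L(-2) + Q) = (36144 + (-726 - 1*15631))*((-2)**2 + 18723) = (36144 + (-726 - 15631))*(4 + 18723) = (36144 - 16357)*18727 = 19787*18727 = 370551149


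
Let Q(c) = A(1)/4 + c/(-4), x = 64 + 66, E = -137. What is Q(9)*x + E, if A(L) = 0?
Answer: -859/2 ≈ -429.50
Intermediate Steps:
x = 130
Q(c) = -c/4 (Q(c) = 0/4 + c/(-4) = 0*(¼) + c*(-¼) = 0 - c/4 = -c/4)
Q(9)*x + E = -¼*9*130 - 137 = -9/4*130 - 137 = -585/2 - 137 = -859/2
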